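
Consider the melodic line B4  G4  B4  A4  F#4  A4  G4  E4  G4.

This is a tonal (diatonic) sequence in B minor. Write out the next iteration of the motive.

Unit = 3 notes; the statements start on B4, A4, G4, moving down a 2nd each time.
So cell 4 is F#4 D4 F#4.

F#4 D4 F#4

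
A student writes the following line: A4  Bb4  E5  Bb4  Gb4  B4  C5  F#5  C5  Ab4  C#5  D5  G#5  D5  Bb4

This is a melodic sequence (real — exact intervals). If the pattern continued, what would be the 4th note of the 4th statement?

E5

Grouping in 5s, the 4th note of each cell is Bb4, C5, D5.
One more up a 2nd gives E5.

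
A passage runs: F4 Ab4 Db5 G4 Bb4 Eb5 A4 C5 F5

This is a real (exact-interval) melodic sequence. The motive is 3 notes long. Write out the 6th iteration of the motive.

D#5 F#5 B5

With a 3-note motive the entries are F4, G4, A4, each up a 2nd from the previous.
Continuing the starts: B4 → C#5 → D#5.
Statement 6 starts on D#5 and keeps the same exact contour: D#5 F#5 B5.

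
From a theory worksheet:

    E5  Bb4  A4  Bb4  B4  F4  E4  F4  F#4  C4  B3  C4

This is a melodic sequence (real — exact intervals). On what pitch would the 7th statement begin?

A#2

Taking 4-note groups, the heads are E5, B4, F#4: the pattern moves down a 4th.
Continuing: C#4 → G#3 → D#3 → A#2. Statement 7 starts on A#2.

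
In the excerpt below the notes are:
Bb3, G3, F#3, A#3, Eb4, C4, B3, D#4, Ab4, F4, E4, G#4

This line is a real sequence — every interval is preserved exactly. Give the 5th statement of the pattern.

Gb5 Eb5 D5 F#5

The 4-note cells begin on Bb3, Eb4, Ab4 — each up a 4th from the last.
Extending up a 4th: Db5 → Gb5.
Statement 5 starts on Gb5 and keeps the same exact contour: Gb5 Eb5 D5 F#5.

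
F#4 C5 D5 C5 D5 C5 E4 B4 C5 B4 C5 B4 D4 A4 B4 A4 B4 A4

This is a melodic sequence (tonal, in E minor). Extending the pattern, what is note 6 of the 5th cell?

With 6-note cells, note 6 of each statement runs C5, B4, A4.
Extending down a 2nd: G4 → F#4.

F#4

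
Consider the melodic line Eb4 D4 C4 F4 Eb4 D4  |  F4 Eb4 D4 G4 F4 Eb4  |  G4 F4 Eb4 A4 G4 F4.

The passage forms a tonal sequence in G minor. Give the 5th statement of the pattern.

With a 6-note motive the entries are Eb4, F4, G4, each up a 2nd from the previous.
Carrying on: A4 → Bb4.
Statement 5 starts on Bb4 and keeps the same diatonic contour: Bb4 A4 G4 C5 Bb4 A4.

Bb4 A4 G4 C5 Bb4 A4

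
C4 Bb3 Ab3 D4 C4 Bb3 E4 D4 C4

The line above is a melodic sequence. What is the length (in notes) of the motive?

There are 9 notes; a 3-note unit gives 3 cells:
C4 Bb3 Ab3 | D4 C4 Bb3 | E4 D4 C4
Each cell is the previous one up a 2nd — so the unit is 3 notes.

3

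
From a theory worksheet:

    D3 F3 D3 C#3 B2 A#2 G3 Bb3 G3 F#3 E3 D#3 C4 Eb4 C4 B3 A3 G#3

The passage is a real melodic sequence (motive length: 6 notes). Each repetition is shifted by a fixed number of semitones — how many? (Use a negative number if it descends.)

5

Unit = 6 notes; the statements start on D3, G3, C4, moving up a 4th each time.
Counting half-steps from D3 to G3: 5.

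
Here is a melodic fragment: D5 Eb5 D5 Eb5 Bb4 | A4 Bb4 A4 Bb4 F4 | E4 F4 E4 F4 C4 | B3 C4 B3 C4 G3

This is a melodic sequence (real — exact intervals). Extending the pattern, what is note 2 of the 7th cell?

A2

Grouping in 5s, the 2nd note of each cell is Eb5, Bb4, F4, C4.
Extending down a 4th: G3 → D3 → A2.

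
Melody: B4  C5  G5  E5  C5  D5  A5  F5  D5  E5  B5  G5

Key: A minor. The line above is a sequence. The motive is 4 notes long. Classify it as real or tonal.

Every note is diatonic to A minor.
Cell 1 has +1 semitones from note 1 to 2, but cell 2 has +2 — the interval quality changes while the contour stays the same, which is the hallmark of a tonal sequence.

tonal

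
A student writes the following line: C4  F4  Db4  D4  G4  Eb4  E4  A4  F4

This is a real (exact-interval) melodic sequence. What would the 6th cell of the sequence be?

A#4 D#5 B4

Unit = 3 notes; the statements start on C4, D4, E4, moving up a 2nd each time.
Continuing the starts: F#4 → G#4 → A#4.
From A#4 the exact shape gives A#4 D#5 B4.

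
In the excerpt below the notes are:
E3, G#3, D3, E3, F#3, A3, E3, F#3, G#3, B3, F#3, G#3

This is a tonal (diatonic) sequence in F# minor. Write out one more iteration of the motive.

A3 C#4 G#3 A3

Taking 4-note groups, the heads are E3, F#3, G#3: the pattern moves up a 2nd.
From A3 the diatonic shape gives A3 C#4 G#3 A3.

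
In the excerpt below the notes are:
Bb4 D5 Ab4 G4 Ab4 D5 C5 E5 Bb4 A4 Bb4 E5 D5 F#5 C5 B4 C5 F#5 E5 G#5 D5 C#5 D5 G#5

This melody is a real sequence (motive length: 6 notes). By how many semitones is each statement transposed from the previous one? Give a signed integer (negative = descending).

Unit = 6 notes; the statements start on Bb4, C5, D5, E5, moving up a 2nd each time.
Bb4→C5 is 72 − 70 = 2 semitones.

2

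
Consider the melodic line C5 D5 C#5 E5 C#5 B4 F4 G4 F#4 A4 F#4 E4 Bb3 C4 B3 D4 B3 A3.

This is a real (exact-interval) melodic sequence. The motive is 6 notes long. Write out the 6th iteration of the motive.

Taking 6-note groups, the heads are C5, F4, Bb3: the pattern moves down a 5th.
Extending down a 5th: Eb3 → Ab2 → Db2.
So cell 6 is Db2 Eb2 D2 F2 D2 C2.

Db2 Eb2 D2 F2 D2 C2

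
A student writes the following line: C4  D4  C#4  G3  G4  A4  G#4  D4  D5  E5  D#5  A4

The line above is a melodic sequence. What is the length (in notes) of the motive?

12 notes total. Splitting into 3 groups of 4:
C4 D4 C#4 G3 | G4 A4 G#4 D4 | D5 E5 D#5 A4
Every group is a transposition up a 5th of the one before; no shorter unit works.

4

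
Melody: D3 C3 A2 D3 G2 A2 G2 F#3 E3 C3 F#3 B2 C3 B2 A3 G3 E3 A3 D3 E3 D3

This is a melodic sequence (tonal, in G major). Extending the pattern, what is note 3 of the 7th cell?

The unit is 7 notes. Position-3 pitches of the 3 shown cells: A2, C3, E3.
Carrying that up a 3rd forward: G3 → B3 → D4 → F#4.

F#4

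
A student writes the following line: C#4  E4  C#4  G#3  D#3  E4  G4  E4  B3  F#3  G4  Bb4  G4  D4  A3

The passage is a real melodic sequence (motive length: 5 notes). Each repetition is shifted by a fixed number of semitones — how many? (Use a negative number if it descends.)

Unit = 5 notes; the statements start on C#4, E4, G4, moving up a 3rd each time.
C#4 to E4 spans +3 semitones.

3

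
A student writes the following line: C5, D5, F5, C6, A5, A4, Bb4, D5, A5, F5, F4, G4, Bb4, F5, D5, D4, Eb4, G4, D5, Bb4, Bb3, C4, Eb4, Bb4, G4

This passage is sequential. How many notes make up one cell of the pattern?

Try groups of 5 (5 cells in 25 notes):
C5 D5 F5 C6 A5 | A4 Bb4 D5 A5 F5 | F4 G4 Bb4 F5 D5 | D4 Eb4 G4 D5 Bb4 | Bb3 C4 Eb4 Bb4 G4
That's a consistent down a 3rd shift per cell, and no other grouping gives one.

5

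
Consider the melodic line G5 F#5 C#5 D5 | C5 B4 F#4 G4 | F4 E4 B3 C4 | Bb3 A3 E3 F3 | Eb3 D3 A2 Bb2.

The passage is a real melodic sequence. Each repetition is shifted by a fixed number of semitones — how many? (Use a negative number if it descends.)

With a 4-note motive the entries are G5, C5, F4, Bb3, Eb3, each down a 5th from the previous.
G5→C5 is 72 − 79 = -7 semitones.

-7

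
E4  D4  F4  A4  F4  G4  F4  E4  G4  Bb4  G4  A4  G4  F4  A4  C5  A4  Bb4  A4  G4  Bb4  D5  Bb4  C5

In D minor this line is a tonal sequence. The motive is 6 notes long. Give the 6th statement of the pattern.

With a 6-note motive the entries are E4, F4, G4, A4, each up a 2nd from the previous.
Continuing the starts: Bb4 → C5.
So cell 6 is C5 Bb4 D5 F5 D5 E5.

C5 Bb4 D5 F5 D5 E5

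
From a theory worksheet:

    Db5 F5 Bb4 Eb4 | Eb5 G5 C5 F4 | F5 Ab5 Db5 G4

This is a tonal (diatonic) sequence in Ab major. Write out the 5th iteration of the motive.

Ab5 C6 F5 Bb4

Unit = 4 notes; the statements start on Db5, Eb5, F5, moving up a 2nd each time.
Continuing the starts: G5 → Ab5.
Statement 5 starts on Ab5 and keeps the same diatonic contour: Ab5 C6 F5 Bb4.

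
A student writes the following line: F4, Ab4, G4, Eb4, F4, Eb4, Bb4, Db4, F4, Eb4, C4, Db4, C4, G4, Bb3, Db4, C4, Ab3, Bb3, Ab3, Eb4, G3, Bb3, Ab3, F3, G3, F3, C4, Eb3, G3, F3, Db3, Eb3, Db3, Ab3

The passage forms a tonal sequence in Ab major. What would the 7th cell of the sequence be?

Unit = 7 notes; the statements start on F4, Db4, Bb3, G3, Eb3, moving down a 3rd each time.
Carrying on: C3 → Ab2.
So cell 7 is Ab2 C3 Bb2 G2 Ab2 G2 Db3.

Ab2 C3 Bb2 G2 Ab2 G2 Db3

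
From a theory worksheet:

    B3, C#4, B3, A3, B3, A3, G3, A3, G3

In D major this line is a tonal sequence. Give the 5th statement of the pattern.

E3 F#3 E3

Unit = 3 notes; the statements start on B3, A3, G3, moving down a 2nd each time.
Extending down a 2nd: F#3 → E3.
From E3 the diatonic shape gives E3 F#3 E3.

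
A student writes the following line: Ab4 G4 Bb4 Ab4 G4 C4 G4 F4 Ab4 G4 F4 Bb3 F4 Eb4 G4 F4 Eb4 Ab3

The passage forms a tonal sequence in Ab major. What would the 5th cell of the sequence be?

With a 6-note motive the entries are Ab4, G4, F4, each down a 2nd from the previous.
Continuing the starts: Eb4 → Db4.
Statement 5 starts on Db4 and keeps the same diatonic contour: Db4 C4 Eb4 Db4 C4 F3.

Db4 C4 Eb4 Db4 C4 F3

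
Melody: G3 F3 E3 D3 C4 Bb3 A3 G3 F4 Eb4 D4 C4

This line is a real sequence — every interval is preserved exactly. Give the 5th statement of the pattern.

Eb5 Db5 C5 Bb4

Unit = 4 notes; the statements start on G3, C4, F4, moving up a 4th each time.
Continuing the starts: Bb4 → Eb5.
So cell 5 is Eb5 Db5 C5 Bb4.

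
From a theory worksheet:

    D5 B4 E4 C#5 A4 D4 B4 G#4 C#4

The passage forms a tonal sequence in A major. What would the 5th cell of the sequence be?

Taking 3-note groups, the heads are D5, C#5, B4: the pattern moves down a 2nd.
Carrying on: A4 → G#4.
From G#4 the diatonic shape gives G#4 E4 A3.

G#4 E4 A3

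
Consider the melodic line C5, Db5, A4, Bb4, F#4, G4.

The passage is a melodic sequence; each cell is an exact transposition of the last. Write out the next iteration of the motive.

The 2-note cells begin on C5, A4, F#4 — each down a 3rd from the last.
From D#4 the exact shape gives D#4 E4.

D#4 E4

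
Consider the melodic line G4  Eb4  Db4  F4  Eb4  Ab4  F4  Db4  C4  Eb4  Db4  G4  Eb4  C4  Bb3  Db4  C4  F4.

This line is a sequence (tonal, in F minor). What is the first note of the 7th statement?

Ab3

Unit = 6 notes; the statements start on G4, F4, Eb4, moving down a 2nd each time.
Extending the heads down a 2nd: Db4 → C4 → Bb3 → Ab3.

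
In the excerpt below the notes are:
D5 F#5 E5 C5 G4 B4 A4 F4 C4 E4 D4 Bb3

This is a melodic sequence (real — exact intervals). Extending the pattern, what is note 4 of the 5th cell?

Ab2

With 4-note cells, note 4 of each statement runs C5, F4, Bb3.
Carrying that down a 5th forward: Eb3 → Ab2.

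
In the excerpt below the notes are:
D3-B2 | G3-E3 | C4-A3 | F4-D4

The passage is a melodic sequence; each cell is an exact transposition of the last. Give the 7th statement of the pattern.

Ab5 F5

Taking 2-note groups, the heads are D3, G3, C4, F4: the pattern moves up a 4th.
Continuing the starts: Bb4 → Eb5 → Ab5.
Statement 7 starts on Ab5 and keeps the same exact contour: Ab5 F5.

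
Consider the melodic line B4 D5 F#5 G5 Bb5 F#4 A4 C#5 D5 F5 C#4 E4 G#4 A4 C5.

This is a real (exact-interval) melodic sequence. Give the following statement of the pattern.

G#3 B3 D#4 E4 G4

Unit = 5 notes; the statements start on B4, F#4, C#4, moving down a 4th each time.
From G#3 the exact shape gives G#3 B3 D#4 E4 G4.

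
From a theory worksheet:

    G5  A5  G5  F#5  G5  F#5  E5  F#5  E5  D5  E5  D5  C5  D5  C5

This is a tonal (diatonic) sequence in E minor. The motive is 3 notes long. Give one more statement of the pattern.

B4 C5 B4

Taking 3-note groups, the heads are G5, F#5, E5, D5, C5: the pattern moves down a 2nd.
So cell 6 is B4 C5 B4.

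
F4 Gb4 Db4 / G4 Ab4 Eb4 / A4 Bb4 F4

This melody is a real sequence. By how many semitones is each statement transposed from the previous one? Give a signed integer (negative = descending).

2

The 3-note cells begin on F4, G4, A4 — each up a 2nd from the last.
Counting half-steps from F4 to G4: 2.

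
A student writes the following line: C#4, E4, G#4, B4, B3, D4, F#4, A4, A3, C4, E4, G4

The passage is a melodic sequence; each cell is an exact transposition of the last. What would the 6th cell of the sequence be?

With a 4-note motive the entries are C#4, B3, A3, each down a 2nd from the previous.
Carrying on: G3 → F3 → Eb3.
From Eb3 the exact shape gives Eb3 Gb3 Bb3 Db4.

Eb3 Gb3 Bb3 Db4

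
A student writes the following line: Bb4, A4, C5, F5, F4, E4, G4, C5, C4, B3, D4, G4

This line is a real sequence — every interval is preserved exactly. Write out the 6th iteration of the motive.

The 4-note cells begin on Bb4, F4, C4 — each down a 4th from the last.
Continuing the starts: G3 → D3 → A2.
Statement 6 starts on A2 and keeps the same exact contour: A2 G#2 B2 E3.

A2 G#2 B2 E3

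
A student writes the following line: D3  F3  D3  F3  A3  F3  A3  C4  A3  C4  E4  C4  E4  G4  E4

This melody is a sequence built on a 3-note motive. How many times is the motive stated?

5

15 notes in groups of 3 gives 15/3 = 5 statements.
Starts: D3, F3, A3, C4, E4 — each up a 3rd.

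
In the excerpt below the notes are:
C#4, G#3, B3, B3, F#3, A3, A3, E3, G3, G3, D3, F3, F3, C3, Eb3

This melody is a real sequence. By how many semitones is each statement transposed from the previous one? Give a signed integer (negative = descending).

Unit = 3 notes; the statements start on C#4, B3, A3, G3, F3, moving down a 2nd each time.
Counting half-steps from C#4 to B3: -2.

-2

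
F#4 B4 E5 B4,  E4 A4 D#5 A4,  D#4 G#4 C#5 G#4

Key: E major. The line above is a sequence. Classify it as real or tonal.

Every note is diatonic to E major.
Cell 1 has +5 semitones from note 2 to 3, but cell 2 has +6 — the interval quality changes while the contour stays the same, which is the hallmark of a tonal sequence.

tonal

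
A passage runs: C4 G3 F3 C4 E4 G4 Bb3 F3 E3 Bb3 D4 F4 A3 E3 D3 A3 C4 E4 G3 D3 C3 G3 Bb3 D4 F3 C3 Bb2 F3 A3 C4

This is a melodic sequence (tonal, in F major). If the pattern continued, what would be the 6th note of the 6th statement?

With 6-note cells, note 6 of each statement runs G4, F4, E4, D4, C4.
One more down a 2nd gives Bb3.

Bb3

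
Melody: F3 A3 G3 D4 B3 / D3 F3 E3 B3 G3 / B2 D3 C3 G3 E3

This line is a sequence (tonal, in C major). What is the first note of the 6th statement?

The 5-note cells begin on F3, D3, B2 — each down a 3rd from the last.
Extending the heads down a 3rd: G2 → E2 → C2.

C2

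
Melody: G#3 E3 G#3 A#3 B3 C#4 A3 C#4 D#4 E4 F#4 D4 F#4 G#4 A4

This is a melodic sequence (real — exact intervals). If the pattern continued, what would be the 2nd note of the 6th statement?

With 5-note cells, note 2 of each statement runs E3, A3, D4.
Carrying that up a 4th forward: G4 → C5 → F5.

F5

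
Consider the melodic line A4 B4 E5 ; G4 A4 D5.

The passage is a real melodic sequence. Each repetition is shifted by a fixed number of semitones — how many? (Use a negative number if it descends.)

-2

Unit = 3 notes; the statements start on A4, G4, moving down a 2nd each time.
A4 to G4 spans -2 semitones.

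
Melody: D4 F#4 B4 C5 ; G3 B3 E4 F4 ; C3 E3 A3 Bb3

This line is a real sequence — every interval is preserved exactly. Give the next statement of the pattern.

Unit = 4 notes; the statements start on D4, G3, C3, moving down a 5th each time.
So cell 4 is F2 A2 D3 Eb3.

F2 A2 D3 Eb3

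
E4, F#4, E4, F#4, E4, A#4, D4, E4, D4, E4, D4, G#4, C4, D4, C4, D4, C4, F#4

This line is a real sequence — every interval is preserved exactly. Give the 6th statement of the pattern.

Unit = 6 notes; the statements start on E4, D4, C4, moving down a 2nd each time.
Extending down a 2nd: Bb3 → Ab3 → Gb3.
From Gb3 the exact shape gives Gb3 Ab3 Gb3 Ab3 Gb3 C4.

Gb3 Ab3 Gb3 Ab3 Gb3 C4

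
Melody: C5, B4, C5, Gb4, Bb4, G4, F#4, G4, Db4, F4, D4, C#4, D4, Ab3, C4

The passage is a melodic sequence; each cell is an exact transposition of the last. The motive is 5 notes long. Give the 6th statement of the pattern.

B2 A#2 B2 F2 A2

With a 5-note motive the entries are C5, G4, D4, each down a 4th from the previous.
Extending down a 4th: A3 → E3 → B2.
So cell 6 is B2 A#2 B2 F2 A2.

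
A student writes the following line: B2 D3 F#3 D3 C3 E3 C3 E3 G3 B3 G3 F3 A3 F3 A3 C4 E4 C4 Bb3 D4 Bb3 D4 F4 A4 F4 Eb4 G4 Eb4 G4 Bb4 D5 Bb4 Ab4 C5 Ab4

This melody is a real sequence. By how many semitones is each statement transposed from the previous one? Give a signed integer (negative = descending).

Taking 7-note groups, the heads are B2, E3, A3, D4, G4: the pattern moves up a 4th.
B2→E3 is 52 − 47 = 5 semitones.

5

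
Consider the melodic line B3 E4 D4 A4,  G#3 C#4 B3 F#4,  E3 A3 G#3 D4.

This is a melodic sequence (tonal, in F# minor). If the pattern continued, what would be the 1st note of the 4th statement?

C#3

The unit is 4 notes. Position-1 pitches of the 3 shown cells: B3, G#3, E3.
From E3, down a 3rd gives C#3.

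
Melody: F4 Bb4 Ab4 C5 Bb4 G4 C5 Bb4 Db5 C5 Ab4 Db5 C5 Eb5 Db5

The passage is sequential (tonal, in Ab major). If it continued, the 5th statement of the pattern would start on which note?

With a 5-note motive the entries are F4, G4, Ab4, each up a 2nd from the previous.
Continuing: Bb4 → C5. Statement 5 starts on C5.

C5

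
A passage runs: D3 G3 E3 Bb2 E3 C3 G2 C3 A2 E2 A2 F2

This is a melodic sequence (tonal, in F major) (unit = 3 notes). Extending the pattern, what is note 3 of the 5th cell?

D2

Grouping in 3s, the 3rd note of each cell is E3, C3, A2, F2.
One more down a 3rd gives D2.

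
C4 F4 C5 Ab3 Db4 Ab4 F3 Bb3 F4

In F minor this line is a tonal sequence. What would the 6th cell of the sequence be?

The 3-note cells begin on C4, Ab3, F3 — each down a 3rd from the last.
Continuing the starts: Db3 → Bb2 → G2.
From G2 the diatonic shape gives G2 C3 G3.

G2 C3 G3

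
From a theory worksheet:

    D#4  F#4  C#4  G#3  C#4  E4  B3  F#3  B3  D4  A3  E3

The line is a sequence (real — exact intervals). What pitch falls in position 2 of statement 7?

With 4-note cells, note 2 of each statement runs F#4, E4, D4.
Carrying that down a 2nd forward: C4 → Bb3 → Ab3 → Gb3.

Gb3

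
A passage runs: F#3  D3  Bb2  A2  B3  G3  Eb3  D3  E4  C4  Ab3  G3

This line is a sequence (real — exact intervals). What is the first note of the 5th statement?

Unit = 4 notes; the statements start on F#3, B3, E4, moving up a 4th each time.
Extending the heads up a 4th: A4 → D5.

D5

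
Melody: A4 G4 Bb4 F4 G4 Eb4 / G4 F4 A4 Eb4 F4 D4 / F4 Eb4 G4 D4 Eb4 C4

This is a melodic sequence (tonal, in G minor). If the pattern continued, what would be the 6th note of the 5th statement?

Grouping in 6s, the 6th note of each cell is Eb4, D4, C4.
Each moves down a 2nd. Continuing: Bb3 → A3.

A3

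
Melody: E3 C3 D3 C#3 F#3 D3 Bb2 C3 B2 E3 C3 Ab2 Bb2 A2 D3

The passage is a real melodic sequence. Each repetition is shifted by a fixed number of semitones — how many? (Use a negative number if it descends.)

-2

Unit = 5 notes; the statements start on E3, D3, C3, moving down a 2nd each time.
Counting half-steps from E3 to D3: -2.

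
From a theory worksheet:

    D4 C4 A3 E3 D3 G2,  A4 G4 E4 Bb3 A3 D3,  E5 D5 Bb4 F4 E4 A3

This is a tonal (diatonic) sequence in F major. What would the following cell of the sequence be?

Bb5 A5 F5 C5 Bb4 E4

The 6-note cells begin on D4, A4, E5 — each up a 5th from the last.
From Bb5 the diatonic shape gives Bb5 A5 F5 C5 Bb4 E4.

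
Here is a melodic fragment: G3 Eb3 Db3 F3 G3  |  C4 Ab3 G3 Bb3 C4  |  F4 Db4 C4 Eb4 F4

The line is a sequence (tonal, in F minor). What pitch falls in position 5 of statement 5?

Eb5

Grouping in 5s, the 5th note of each cell is G3, C4, F4.
Carrying that up a 4th forward: Bb4 → Eb5.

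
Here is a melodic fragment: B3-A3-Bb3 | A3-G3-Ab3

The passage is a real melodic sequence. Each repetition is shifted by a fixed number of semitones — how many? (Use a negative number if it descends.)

-2

The 3-note cells begin on B3, A3 — each down a 2nd from the last.
B3 to A3 spans -2 semitones.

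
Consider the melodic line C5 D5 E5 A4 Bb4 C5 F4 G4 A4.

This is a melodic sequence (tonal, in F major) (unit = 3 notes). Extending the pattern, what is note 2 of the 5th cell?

Grouping in 3s, the 2nd note of each cell is D5, Bb4, G4.
Each moves down a 3rd. Continuing: E4 → C4.

C4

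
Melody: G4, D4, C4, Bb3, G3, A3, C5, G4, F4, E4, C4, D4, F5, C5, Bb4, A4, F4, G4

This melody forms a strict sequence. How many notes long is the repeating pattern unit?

Try groups of 6 (3 cells in 18 notes):
G4 D4 C4 Bb3 G3 A3 | C5 G4 F4 E4 C4 D4 | F5 C5 Bb4 A4 F4 G4
Each cell is the previous one up a 4th — so the unit is 6 notes.

6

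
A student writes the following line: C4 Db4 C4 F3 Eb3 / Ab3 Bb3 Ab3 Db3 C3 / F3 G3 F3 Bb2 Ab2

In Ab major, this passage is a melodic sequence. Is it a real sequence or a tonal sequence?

tonal

Every note is diatonic to Ab major.
Cell 1 has +1 semitones from note 1 to 2, but cell 2 has +2 — the interval quality changes while the contour stays the same, which is the hallmark of a tonal sequence.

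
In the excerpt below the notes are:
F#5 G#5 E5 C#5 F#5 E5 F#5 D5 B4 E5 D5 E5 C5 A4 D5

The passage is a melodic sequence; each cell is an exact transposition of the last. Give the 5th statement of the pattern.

Bb4 C5 Ab4 F4 Bb4

With a 5-note motive the entries are F#5, E5, D5, each down a 2nd from the previous.
Carrying on: C5 → Bb4.
So cell 5 is Bb4 C5 Ab4 F4 Bb4.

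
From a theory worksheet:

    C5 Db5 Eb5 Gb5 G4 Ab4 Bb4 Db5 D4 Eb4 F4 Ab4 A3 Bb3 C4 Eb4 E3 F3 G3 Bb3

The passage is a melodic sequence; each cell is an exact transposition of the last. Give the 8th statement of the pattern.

The 4-note cells begin on C5, G4, D4, A3, E3 — each down a 4th from the last.
Carrying on: B2 → F#2 → C#2.
Statement 8 starts on C#2 and keeps the same exact contour: C#2 D2 E2 G2.

C#2 D2 E2 G2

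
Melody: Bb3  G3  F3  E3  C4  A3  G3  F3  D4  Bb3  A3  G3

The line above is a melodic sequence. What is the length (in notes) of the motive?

Try groups of 4 (3 cells in 12 notes):
Bb3 G3 F3 E3 | C4 A3 G3 F3 | D4 Bb3 A3 G3
That's a consistent up a 2nd shift per cell, and no other grouping gives one.

4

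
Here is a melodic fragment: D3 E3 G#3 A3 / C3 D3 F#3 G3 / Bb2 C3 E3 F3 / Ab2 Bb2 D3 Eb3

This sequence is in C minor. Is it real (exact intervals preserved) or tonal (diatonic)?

real

Each cell has the same semitone pattern (2, 4, 1) — intervals are preserved exactly.
And E3 lies outside C minor, so the sequence is real rather than tonal.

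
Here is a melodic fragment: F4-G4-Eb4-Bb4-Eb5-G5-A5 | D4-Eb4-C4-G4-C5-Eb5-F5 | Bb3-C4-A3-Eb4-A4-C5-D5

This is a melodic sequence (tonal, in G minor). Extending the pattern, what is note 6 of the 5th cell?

With 7-note cells, note 6 of each statement runs G5, Eb5, C5.
Extending down a 3rd: A4 → F4.

F4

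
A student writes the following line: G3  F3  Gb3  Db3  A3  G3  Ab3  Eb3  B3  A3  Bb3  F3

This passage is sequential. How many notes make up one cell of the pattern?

4

Try groups of 4 (3 cells in 12 notes):
G3 F3 Gb3 Db3 | A3 G3 Ab3 Eb3 | B3 A3 Bb3 F3
Each cell is the previous one up a 2nd — so the unit is 4 notes.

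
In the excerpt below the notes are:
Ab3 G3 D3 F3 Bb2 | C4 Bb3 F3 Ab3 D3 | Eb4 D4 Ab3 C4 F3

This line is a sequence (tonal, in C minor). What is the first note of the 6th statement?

With a 5-note motive the entries are Ab3, C4, Eb4, each up a 3rd from the previous.
Extending the heads up a 3rd: G4 → Bb4 → D5.

D5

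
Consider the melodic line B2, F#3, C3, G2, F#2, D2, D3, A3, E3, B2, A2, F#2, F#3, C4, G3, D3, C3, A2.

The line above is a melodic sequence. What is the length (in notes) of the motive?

Try groups of 6 (3 cells in 18 notes):
B2 F#3 C3 G2 F#2 D2 | D3 A3 E3 B2 A2 F#2 | F#3 C4 G3 D3 C3 A2
Every group is a transposition up a 3rd of the one before; no shorter unit works.

6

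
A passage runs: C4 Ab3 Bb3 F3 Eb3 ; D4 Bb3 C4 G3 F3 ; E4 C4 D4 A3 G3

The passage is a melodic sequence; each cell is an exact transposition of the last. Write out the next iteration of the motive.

Unit = 5 notes; the statements start on C4, D4, E4, moving up a 2nd each time.
So cell 4 is F#4 D4 E4 B3 A3.

F#4 D4 E4 B3 A3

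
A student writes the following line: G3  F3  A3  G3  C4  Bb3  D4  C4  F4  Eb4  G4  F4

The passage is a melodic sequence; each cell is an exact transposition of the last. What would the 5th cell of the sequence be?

Eb5 Db5 F5 Eb5

Taking 4-note groups, the heads are G3, C4, F4: the pattern moves up a 4th.
Carrying on: Bb4 → Eb5.
From Eb5 the exact shape gives Eb5 Db5 F5 Eb5.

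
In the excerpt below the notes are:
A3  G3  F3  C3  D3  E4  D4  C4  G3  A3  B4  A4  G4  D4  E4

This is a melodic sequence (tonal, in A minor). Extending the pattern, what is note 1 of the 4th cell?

F5

Grouping in 5s, the 1st note of each cell is A3, E4, B4.
Each moves up a 5th; the next is F5.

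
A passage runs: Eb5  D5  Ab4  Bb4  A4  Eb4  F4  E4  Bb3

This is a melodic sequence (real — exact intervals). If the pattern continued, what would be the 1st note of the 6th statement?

Grouping in 3s, the 1st note of each cell is Eb5, Bb4, F4.
Extending down a 4th: C4 → G3 → D3.

D3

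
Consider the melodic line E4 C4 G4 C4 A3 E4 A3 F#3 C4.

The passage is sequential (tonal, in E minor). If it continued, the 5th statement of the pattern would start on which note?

D3

Unit = 3 notes; the statements start on E4, C4, A3, moving down a 3rd each time.
Extending the heads down a 3rd: F#3 → D3.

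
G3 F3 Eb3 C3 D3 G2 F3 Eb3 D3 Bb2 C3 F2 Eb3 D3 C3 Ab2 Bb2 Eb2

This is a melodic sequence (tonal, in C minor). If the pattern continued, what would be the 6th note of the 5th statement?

C2

With 6-note cells, note 6 of each statement runs G2, F2, Eb2.
Carrying that down a 2nd forward: D2 → C2.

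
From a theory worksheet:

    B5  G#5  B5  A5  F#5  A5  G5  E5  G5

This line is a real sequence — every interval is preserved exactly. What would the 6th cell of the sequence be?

Unit = 3 notes; the statements start on B5, A5, G5, moving down a 2nd each time.
Continuing the starts: F5 → Eb5 → Db5.
From Db5 the exact shape gives Db5 Bb4 Db5.

Db5 Bb4 Db5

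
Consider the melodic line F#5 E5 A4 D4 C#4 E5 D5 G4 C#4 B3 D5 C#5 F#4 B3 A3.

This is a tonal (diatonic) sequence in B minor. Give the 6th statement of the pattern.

A4 G4 C#4 F#3 E3

With a 5-note motive the entries are F#5, E5, D5, each down a 2nd from the previous.
Extending down a 2nd: C#5 → B4 → A4.
Statement 6 starts on A4 and keeps the same diatonic contour: A4 G4 C#4 F#3 E3.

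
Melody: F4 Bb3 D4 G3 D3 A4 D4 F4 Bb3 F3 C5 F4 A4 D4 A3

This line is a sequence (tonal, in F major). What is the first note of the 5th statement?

G5

Taking 5-note groups, the heads are F4, A4, C5: the pattern moves up a 3rd.
Extending the heads up a 3rd: E5 → G5.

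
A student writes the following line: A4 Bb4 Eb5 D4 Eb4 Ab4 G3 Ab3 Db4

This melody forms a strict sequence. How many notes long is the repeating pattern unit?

There are 9 notes; a 3-note unit gives 3 cells:
A4 Bb4 Eb5 | D4 Eb4 Ab4 | G3 Ab3 Db4
Each cell is the previous one down a 5th — so the unit is 3 notes.

3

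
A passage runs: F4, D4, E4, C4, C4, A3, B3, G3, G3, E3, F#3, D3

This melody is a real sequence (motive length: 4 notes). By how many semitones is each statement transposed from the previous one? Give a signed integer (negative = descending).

Unit = 4 notes; the statements start on F4, C4, G3, moving down a 4th each time.
Counting half-steps from F4 to C4: -5.

-5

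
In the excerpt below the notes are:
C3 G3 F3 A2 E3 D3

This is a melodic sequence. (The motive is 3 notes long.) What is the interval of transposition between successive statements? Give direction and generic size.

down a 3rd

The 3-note cells begin on C3, A2 — each down a 3rd from the last.
C3 to A2 is down a 3rd.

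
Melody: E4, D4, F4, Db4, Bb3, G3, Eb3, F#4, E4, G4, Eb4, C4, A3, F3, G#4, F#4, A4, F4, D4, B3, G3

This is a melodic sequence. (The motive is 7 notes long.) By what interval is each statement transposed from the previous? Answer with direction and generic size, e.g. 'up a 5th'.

up a 2nd

Unit = 7 notes; the statements start on E4, F#4, G#4, moving up a 2nd each time.
From E4 to F#4: up a 2nd.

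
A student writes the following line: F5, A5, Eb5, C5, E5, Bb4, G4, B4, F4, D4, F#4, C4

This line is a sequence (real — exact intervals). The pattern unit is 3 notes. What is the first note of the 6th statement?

Taking 3-note groups, the heads are F5, C5, G4, D4: the pattern moves down a 4th.
Continuing: A3 → E3. Statement 6 starts on E3.

E3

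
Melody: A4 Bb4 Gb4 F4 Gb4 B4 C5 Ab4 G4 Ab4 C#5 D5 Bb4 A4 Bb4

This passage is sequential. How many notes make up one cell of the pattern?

5

15 notes total. Splitting into 3 groups of 5:
A4 Bb4 Gb4 F4 Gb4 | B4 C5 Ab4 G4 Ab4 | C#5 D5 Bb4 A4 Bb4
Every group is a transposition up a 2nd of the one before; no shorter unit works.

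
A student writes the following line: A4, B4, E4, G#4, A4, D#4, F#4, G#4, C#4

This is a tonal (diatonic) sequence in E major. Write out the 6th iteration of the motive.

C#4 D#4 G#3

The 3-note cells begin on A4, G#4, F#4 — each down a 2nd from the last.
Carrying on: E4 → D#4 → C#4.
Statement 6 starts on C#4 and keeps the same diatonic contour: C#4 D#4 G#3.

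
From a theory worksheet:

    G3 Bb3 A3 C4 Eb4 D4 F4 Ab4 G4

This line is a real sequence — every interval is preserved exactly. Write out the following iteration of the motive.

Bb4 Db5 C5

With a 3-note motive the entries are G3, C4, F4, each up a 4th from the previous.
So cell 4 is Bb4 Db5 C5.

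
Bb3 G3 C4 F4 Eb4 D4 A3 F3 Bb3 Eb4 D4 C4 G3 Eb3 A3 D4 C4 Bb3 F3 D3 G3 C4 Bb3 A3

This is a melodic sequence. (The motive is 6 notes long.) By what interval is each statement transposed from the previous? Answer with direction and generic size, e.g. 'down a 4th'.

Unit = 6 notes; the statements start on Bb3, A3, G3, F3, moving down a 2nd each time.
Bb3 to A3 is down a 2nd.

down a 2nd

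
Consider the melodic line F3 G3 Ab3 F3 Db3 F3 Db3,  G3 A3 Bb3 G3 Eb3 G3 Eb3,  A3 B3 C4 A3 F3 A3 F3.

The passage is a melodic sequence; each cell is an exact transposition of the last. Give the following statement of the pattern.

B3 C#4 D4 B3 G3 B3 G3

With a 7-note motive the entries are F3, G3, A3, each up a 2nd from the previous.
From B3 the exact shape gives B3 C#4 D4 B3 G3 B3 G3.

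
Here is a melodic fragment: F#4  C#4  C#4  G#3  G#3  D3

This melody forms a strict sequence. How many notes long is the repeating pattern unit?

There are 6 notes; a 2-note unit gives 3 cells:
F#4 C#4 | C#4 G#3 | G#3 D3
Each cell is the previous one down a 4th — so the unit is 2 notes.

2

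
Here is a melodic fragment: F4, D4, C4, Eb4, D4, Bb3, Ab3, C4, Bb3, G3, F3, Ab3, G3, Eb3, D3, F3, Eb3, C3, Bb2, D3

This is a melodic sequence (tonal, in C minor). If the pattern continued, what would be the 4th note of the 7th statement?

The unit is 4 notes. Position-4 pitches of the 5 shown cells: Eb4, C4, Ab3, F3, D3.
Extending down a 3rd: Bb2 → G2.

G2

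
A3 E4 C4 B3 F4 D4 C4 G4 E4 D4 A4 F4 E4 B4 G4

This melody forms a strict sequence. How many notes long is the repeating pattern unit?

There are 15 notes; a 3-note unit gives 5 cells:
A3 E4 C4 | B3 F4 D4 | C4 G4 E4 | D4 A4 F4 | E4 B4 G4
Every group is a transposition up a 2nd of the one before; no shorter unit works.

3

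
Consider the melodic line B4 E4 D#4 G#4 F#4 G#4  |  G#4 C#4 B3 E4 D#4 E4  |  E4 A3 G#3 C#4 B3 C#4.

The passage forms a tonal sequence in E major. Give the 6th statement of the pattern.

F#3 B2 A2 D#3 C#3 D#3

Unit = 6 notes; the statements start on B4, G#4, E4, moving down a 3rd each time.
Carrying on: C#4 → A3 → F#3.
From F#3 the diatonic shape gives F#3 B2 A2 D#3 C#3 D#3.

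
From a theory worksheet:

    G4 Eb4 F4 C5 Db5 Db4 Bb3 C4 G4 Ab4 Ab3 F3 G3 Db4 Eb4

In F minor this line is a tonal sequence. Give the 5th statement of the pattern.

With a 5-note motive the entries are G4, Db4, Ab3, each down a 4th from the previous.
Continuing the starts: Eb3 → Bb2.
Statement 5 starts on Bb2 and keeps the same diatonic contour: Bb2 G2 Ab2 Eb3 F3.

Bb2 G2 Ab2 Eb3 F3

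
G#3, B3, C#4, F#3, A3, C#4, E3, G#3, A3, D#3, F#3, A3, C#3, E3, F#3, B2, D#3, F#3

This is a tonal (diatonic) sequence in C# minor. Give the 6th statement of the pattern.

D#2 F#2 G#2 C#2 E2 G#2

The 6-note cells begin on G#3, E3, C#3 — each down a 3rd from the last.
Extending down a 3rd: A2 → F#2 → D#2.
So cell 6 is D#2 F#2 G#2 C#2 E2 G#2.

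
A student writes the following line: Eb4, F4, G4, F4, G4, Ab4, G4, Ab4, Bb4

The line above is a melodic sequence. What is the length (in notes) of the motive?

Try groups of 3 (3 cells in 9 notes):
Eb4 F4 G4 | F4 G4 Ab4 | G4 Ab4 Bb4
That's a consistent up a 2nd shift per cell, and no other grouping gives one.

3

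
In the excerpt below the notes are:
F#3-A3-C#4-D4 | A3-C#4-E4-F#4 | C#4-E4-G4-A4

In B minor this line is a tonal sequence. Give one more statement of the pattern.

E4 G4 B4 C#5

The 4-note cells begin on F#3, A3, C#4 — each up a 3rd from the last.
So cell 4 is E4 G4 B4 C#5.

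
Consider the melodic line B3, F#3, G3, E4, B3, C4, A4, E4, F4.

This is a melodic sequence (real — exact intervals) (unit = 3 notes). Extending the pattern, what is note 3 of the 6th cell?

Ab5

Grouping in 3s, the 3rd note of each cell is G3, C4, F4.
Carrying that up a 4th forward: Bb4 → Eb5 → Ab5.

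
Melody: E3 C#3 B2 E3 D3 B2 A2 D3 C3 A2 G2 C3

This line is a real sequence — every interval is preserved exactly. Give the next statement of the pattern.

With a 4-note motive the entries are E3, D3, C3, each down a 2nd from the previous.
Statement 4 starts on Bb2 and keeps the same exact contour: Bb2 G2 F2 Bb2.

Bb2 G2 F2 Bb2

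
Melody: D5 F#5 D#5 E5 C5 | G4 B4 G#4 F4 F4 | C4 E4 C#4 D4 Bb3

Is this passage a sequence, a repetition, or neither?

neither

Note 4 of cell 2 is F4; if this were a sequence it would be A4. No unit length gives a consistent transposition pattern.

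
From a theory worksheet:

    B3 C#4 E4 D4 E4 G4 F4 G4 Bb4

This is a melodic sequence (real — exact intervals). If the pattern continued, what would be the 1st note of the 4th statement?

Ab4

The unit is 3 notes. Position-1 pitches of the 3 shown cells: B3, D4, F4.
One more up a 3rd gives Ab4.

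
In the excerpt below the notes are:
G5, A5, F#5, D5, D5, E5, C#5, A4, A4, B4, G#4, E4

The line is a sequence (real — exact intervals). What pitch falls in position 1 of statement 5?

B3

With 4-note cells, note 1 of each statement runs G5, D5, A4.
Extending down a 4th: E4 → B3.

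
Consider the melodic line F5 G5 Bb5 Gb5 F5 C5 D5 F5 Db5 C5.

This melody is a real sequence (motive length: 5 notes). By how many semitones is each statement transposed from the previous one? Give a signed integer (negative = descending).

The 5-note cells begin on F5, C5 — each down a 4th from the last.
Counting half-steps from F5 to C5: -5.

-5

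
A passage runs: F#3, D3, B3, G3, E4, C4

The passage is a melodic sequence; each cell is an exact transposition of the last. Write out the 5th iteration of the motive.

D5 Bb4

Taking 2-note groups, the heads are F#3, B3, E4: the pattern moves up a 4th.
Extending up a 4th: A4 → D5.
So cell 5 is D5 Bb4.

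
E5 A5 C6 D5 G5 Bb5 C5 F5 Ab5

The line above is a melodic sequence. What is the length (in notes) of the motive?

3

Try groups of 3 (3 cells in 9 notes):
E5 A5 C6 | D5 G5 Bb5 | C5 F5 Ab5
That's a consistent down a 2nd shift per cell, and no other grouping gives one.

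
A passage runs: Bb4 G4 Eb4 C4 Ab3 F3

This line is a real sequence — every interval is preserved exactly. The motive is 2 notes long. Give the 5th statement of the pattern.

Gb2 Eb2

Unit = 2 notes; the statements start on Bb4, Eb4, Ab3, moving down a 5th each time.
Extending down a 5th: Db3 → Gb2.
From Gb2 the exact shape gives Gb2 Eb2.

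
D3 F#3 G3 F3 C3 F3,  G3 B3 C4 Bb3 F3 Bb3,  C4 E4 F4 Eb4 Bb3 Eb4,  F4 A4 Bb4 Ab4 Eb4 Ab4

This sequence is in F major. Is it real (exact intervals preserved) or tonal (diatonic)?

Each cell has the same semitone pattern (4, 1, -2, -5, 5) — intervals are preserved exactly.
And F#3 lies outside F major, so the sequence is real rather than tonal.

real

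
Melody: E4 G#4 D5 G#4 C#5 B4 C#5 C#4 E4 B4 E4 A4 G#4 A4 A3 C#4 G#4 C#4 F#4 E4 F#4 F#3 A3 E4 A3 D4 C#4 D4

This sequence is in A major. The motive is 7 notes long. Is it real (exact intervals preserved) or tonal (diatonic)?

tonal

Every note is diatonic to A major.
Cell 1 has +4 semitones from note 1 to 2, but cell 2 has +3 — the interval quality changes while the contour stays the same, which is the hallmark of a tonal sequence.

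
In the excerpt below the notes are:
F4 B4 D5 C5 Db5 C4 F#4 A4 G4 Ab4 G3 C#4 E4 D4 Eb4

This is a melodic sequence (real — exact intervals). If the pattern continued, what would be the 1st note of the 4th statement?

Grouping in 5s, the 1st note of each cell is F4, C4, G3.
One more down a 4th gives D3.

D3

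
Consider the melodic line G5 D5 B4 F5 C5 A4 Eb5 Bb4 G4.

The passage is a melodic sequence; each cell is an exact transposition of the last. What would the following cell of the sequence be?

Db5 Ab4 F4

Unit = 3 notes; the statements start on G5, F5, Eb5, moving down a 2nd each time.
So cell 4 is Db5 Ab4 F4.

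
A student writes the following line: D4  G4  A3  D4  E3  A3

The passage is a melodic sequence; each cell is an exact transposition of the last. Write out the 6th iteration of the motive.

C#2 F#2

The 2-note cells begin on D4, A3, E3 — each down a 4th from the last.
Carrying on: B2 → F#2 → C#2.
So cell 6 is C#2 F#2.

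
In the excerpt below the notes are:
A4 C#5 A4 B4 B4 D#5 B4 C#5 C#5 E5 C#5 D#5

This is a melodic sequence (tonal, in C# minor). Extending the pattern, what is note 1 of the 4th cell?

D#5

The unit is 4 notes. Position-1 pitches of the 3 shown cells: A4, B4, C#5.
Each moves up a 2nd; the next is D#5.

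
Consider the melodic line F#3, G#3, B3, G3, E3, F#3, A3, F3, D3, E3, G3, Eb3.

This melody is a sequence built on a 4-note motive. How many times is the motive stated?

12 notes in groups of 4 gives 12/4 = 3 statements.
Starts: F#3, E3, D3 — each down a 2nd.

3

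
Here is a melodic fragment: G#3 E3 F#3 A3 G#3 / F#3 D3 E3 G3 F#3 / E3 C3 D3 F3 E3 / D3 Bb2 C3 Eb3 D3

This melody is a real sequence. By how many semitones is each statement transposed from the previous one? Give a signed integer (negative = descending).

-2

Unit = 5 notes; the statements start on G#3, F#3, E3, D3, moving down a 2nd each time.
Counting half-steps from G#3 to F#3: -2.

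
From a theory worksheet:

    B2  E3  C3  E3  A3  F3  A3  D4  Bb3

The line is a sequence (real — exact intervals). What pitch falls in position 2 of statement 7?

Bb5

Grouping in 3s, the 2nd note of each cell is E3, A3, D4.
Carrying that up a 4th forward: G4 → C5 → F5 → Bb5.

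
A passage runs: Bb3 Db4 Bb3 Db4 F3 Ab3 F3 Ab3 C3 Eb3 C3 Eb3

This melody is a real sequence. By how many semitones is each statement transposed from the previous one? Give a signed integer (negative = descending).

The 4-note cells begin on Bb3, F3, C3 — each down a 4th from the last.
Bb3 to F3 spans -5 semitones.

-5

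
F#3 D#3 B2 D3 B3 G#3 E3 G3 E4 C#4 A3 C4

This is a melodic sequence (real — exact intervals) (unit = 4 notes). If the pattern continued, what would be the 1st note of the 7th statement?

C6

The unit is 4 notes. Position-1 pitches of the 3 shown cells: F#3, B3, E4.
Carrying that up a 4th forward: A4 → D5 → G5 → C6.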